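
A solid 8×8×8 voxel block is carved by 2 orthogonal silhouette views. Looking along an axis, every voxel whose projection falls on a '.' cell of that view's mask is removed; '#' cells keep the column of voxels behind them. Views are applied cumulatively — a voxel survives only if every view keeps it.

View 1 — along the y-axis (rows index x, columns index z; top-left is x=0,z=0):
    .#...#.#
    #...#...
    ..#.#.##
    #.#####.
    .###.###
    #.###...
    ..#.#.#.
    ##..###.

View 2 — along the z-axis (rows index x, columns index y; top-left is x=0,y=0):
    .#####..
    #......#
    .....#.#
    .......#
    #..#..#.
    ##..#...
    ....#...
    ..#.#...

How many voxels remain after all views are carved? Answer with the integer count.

full grid |V| = 512
after view 1 [y-axis, 33 of 64 cells solid] → remaining = 264
after view 2 [z-axis, 19 of 64 cells solid] → remaining = 76

|visual hull| = 76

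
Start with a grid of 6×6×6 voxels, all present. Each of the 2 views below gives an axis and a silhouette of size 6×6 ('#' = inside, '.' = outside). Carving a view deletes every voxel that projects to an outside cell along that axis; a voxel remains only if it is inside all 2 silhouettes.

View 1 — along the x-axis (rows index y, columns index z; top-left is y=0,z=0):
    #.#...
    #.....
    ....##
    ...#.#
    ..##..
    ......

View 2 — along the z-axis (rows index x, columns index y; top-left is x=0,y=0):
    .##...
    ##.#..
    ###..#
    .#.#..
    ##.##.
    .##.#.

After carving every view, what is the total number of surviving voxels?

start: 6×6×6 = 216 voxels
V1 x: intersect with YZ mask (9 set) -- 54 left
V2 z: intersect with XY mask (18 set) -- 28 left

28 voxels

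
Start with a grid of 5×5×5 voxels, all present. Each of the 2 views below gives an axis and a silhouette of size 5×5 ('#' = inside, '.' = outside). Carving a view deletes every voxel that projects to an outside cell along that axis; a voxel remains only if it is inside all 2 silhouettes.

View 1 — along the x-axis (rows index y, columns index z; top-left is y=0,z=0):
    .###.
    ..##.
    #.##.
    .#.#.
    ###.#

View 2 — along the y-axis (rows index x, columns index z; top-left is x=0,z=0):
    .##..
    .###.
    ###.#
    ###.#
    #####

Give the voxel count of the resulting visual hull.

start: 5×5×5 = 125 voxels
  1. axis=0 (YZ plane), |mask|=14  ⇒  voxels=70
  2. axis=1 (XZ plane), |mask|=18  ⇒  voxels=52

|visual hull| = 52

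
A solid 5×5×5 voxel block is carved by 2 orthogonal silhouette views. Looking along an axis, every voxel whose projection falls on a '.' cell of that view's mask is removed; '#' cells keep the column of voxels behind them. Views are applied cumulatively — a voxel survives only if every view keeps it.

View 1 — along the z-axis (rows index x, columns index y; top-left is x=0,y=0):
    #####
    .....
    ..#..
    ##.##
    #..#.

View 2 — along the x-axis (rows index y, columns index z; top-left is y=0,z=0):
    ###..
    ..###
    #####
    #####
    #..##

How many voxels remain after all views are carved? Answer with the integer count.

|visual hull| = 46

full grid |V| = 125
after view 1 [z-axis, 12 of 25 cells solid] → remaining = 60
after view 2 [x-axis, 19 of 25 cells solid] → remaining = 46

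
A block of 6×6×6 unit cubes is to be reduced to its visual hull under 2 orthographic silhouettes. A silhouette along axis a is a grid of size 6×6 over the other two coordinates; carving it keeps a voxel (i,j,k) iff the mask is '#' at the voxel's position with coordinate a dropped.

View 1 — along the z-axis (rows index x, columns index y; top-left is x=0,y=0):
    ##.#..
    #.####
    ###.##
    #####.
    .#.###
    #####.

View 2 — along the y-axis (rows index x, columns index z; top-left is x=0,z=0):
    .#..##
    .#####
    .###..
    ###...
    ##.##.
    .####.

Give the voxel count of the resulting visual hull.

before carving: 216 voxels (6×6×6)
step 1: project along z, AND mask (27/36) → |grid| = 162
step 2: project along y, AND mask (22/36) → |grid| = 100

|visual hull| = 100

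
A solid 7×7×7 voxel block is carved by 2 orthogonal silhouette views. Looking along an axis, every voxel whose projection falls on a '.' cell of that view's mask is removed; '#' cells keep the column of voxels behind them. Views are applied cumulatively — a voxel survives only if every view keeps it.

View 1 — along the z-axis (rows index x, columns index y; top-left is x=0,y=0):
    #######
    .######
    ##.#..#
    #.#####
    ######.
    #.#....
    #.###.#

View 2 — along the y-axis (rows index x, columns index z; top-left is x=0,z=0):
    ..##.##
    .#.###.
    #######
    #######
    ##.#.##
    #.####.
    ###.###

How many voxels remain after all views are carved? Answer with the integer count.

initial block: 7^3 = 343
  1. axis=2 (XY plane), |mask|=36  ⇒  voxels=252
  2. axis=1 (XZ plane), |mask|=38  ⇒  voxels=192

|visual hull| = 192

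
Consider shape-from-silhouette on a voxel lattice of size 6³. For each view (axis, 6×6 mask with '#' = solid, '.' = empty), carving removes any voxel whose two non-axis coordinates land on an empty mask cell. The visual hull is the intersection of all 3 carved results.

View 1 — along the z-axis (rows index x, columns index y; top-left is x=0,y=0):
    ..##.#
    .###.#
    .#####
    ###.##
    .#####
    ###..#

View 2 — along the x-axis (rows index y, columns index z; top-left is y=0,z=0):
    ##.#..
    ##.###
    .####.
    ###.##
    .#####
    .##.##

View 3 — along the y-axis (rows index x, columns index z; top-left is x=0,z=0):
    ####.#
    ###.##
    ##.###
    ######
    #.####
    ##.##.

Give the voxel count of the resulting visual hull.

before carving: 216 voxels (6×6×6)
[1] z-view keeps 26 columns → grid now 156
[2] x-view keeps 26 columns → grid now 114
[3] y-view keeps 30 columns → grid now 96

96 voxels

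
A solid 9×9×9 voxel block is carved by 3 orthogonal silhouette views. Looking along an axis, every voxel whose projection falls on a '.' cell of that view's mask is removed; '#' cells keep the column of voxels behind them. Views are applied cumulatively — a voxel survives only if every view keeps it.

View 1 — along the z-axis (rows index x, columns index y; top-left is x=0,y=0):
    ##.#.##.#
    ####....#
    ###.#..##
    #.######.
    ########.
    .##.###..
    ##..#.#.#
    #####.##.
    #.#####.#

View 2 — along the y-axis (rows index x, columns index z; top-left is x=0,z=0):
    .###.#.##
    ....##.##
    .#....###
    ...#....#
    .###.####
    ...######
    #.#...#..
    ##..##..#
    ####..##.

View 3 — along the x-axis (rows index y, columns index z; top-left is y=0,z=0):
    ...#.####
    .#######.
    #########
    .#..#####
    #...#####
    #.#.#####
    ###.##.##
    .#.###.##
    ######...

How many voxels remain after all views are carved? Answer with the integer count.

before carving: 729 voxels (9×9×9)
[1] z-view keeps 56 columns → grid now 504
[2] y-view keeps 43 columns → grid now 272
[3] x-view keeps 59 columns → grid now 199

199 voxels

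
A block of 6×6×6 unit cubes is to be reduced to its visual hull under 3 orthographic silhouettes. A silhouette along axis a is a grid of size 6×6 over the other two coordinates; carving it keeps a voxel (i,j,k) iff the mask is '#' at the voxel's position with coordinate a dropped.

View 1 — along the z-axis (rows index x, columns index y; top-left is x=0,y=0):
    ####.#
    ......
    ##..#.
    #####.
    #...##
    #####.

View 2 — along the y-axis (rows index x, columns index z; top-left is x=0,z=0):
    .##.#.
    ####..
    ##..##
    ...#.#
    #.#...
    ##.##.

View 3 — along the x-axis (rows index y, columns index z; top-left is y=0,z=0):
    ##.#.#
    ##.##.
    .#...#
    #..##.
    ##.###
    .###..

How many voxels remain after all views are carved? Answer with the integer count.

before carving: 216 voxels (6×6×6)
[1] z-view keeps 21 columns → grid now 126
[2] y-view keeps 19 columns → grid now 63
[3] x-view keeps 21 columns → grid now 42

|visual hull| = 42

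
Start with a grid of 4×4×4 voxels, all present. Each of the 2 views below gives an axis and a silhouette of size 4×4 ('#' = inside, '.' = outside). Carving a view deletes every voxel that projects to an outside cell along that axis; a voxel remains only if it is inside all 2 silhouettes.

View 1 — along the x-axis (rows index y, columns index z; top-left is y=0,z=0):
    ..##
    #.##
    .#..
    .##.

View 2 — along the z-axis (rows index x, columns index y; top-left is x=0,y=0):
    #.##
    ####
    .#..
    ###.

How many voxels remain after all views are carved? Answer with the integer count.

|visual hull| = 22

full grid |V| = 64
carve view 1 (along x, YZ-mask fill 8/16): 32 voxels remain
carve view 2 (along z, XY-mask fill 11/16): 22 voxels remain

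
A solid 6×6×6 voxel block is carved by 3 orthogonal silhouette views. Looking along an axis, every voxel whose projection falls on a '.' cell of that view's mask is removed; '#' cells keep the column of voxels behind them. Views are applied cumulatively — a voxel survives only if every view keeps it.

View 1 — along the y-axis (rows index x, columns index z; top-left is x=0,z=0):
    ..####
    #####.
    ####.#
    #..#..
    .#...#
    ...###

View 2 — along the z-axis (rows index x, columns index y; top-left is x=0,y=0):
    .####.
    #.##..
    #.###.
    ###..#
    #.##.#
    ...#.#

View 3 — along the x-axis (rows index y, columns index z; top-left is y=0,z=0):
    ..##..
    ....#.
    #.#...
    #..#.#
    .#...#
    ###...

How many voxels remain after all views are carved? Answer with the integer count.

full grid |V| = 216
[1] y-view keeps 21 columns → grid now 126
[2] z-view keeps 21 columns → grid now 73
[3] x-view keeps 13 columns → grid now 27

voxel count = 27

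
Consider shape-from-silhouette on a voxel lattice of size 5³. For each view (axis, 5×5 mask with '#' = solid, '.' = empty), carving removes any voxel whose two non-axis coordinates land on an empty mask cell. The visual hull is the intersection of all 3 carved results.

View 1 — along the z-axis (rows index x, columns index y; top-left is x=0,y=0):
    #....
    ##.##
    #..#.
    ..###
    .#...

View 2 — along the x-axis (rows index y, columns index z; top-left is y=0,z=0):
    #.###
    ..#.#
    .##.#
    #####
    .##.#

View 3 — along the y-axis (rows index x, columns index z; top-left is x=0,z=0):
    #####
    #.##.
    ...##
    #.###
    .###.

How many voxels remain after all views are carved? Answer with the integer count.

voxel count = 25

before carving: 125 voxels (5×5×5)
carve view 1 (along z, XY-mask fill 11/25): 55 voxels remain
carve view 2 (along x, YZ-mask fill 17/25): 40 voxels remain
carve view 3 (along y, XZ-mask fill 17/25): 25 voxels remain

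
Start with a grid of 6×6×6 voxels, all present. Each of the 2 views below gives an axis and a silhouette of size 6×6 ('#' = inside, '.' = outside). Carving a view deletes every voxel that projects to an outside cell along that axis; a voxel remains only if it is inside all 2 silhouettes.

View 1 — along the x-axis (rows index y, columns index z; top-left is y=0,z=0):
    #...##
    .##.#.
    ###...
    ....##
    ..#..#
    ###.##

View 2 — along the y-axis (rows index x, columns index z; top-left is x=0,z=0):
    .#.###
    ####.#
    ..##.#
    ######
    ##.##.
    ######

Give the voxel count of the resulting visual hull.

79 voxels

before carving: 216 voxels (6×6×6)
after view 1 [x-axis, 18 of 36 cells solid] → remaining = 108
after view 2 [y-axis, 28 of 36 cells solid] → remaining = 79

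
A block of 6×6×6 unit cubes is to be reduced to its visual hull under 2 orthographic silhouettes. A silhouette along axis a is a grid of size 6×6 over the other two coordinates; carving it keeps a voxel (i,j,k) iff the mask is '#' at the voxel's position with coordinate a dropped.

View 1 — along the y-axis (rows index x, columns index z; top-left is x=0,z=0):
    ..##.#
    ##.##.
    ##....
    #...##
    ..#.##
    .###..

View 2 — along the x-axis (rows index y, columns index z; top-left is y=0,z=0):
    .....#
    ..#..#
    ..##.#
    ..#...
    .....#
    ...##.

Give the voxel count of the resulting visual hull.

start: 6×6×6 = 216 voxels
[1] y-view keeps 18 columns → grid now 108
[2] x-view keeps 10 columns → grid now 30

|visual hull| = 30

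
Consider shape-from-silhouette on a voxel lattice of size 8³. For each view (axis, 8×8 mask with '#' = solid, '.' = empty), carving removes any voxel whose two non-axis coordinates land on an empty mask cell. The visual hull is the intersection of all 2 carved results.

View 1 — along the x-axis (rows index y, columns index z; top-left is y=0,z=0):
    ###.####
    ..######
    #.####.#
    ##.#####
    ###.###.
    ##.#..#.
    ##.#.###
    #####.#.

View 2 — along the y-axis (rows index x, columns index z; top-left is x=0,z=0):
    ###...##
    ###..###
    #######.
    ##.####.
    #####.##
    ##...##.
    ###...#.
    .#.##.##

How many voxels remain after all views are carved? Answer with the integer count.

|visual hull| = 270

full grid |V| = 512
carve view 1 (along x, YZ-mask fill 48/64): 384 voxels remain
carve view 2 (along y, XZ-mask fill 44/64): 270 voxels remain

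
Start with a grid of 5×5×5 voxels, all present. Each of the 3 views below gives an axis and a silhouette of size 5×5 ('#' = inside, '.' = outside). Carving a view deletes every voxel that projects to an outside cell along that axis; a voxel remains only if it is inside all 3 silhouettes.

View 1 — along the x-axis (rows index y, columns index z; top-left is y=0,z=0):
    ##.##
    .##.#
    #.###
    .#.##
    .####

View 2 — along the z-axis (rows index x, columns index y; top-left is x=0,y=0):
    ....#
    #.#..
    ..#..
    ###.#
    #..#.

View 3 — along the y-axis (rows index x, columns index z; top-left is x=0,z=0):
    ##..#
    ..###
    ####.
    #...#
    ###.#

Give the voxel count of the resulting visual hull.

|visual hull| = 21

start: 5×5×5 = 125 voxels
V1 x: intersect with YZ mask (18 set) -- 90 left
V2 z: intersect with XY mask (10 set) -- 38 left
V3 y: intersect with XZ mask (16 set) -- 21 left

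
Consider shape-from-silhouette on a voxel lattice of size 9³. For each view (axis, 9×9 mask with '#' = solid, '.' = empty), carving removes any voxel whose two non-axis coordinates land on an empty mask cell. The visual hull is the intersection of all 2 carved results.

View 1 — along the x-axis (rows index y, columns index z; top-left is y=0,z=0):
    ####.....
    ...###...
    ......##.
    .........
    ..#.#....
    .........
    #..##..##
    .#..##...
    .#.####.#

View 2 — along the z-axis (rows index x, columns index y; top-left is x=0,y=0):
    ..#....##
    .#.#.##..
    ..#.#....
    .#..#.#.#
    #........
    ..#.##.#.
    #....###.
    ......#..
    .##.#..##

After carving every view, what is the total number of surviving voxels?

83 voxels

before carving: 729 voxels (9×9×9)
step 1: project along x, AND mask (25/81) → |grid| = 225
step 2: project along z, AND mask (28/81) → |grid| = 83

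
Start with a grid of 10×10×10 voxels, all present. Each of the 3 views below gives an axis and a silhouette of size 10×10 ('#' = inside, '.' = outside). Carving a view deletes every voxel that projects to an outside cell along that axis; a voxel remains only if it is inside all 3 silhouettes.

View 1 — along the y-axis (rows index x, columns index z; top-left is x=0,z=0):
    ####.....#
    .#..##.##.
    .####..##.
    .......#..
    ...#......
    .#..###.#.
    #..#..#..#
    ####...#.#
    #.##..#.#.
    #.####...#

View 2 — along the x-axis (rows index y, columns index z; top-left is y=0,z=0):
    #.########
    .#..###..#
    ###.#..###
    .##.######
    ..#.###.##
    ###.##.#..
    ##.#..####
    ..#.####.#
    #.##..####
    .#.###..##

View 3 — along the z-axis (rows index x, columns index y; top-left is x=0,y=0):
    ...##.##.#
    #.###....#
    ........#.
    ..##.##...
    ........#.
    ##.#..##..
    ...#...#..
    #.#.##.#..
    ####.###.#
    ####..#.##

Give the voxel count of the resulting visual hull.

full grid |V| = 1000
carve view 1 (along y, XZ-mask fill 44/100): 440 voxels remain
carve view 2 (along x, YZ-mask fill 67/100): 284 voxels remain
carve view 3 (along z, XY-mask fill 43/100): 135 voxels remain

135 voxels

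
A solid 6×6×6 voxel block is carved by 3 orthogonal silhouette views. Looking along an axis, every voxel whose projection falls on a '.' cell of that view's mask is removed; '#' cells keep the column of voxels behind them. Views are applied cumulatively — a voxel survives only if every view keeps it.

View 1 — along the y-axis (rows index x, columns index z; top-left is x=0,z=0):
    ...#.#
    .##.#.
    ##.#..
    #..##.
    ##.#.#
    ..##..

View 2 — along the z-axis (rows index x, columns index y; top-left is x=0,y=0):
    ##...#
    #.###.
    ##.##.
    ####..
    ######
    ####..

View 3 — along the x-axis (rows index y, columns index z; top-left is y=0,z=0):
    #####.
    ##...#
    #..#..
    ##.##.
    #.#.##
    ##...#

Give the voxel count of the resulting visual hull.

48 voxels

full grid |V| = 216
carve view 1 (along y, XZ-mask fill 17/36): 102 voxels remain
carve view 2 (along z, XY-mask fill 25/36): 74 voxels remain
carve view 3 (along x, YZ-mask fill 21/36): 48 voxels remain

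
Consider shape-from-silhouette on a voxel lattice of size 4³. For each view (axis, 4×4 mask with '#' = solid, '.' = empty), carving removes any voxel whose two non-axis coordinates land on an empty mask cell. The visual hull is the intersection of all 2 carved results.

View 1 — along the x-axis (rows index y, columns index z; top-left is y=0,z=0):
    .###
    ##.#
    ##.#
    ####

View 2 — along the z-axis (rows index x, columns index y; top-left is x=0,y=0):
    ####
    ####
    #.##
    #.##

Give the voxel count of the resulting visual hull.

remaining voxels: 46

full grid |V| = 64
step 1: project along x, AND mask (13/16) → |grid| = 52
step 2: project along z, AND mask (14/16) → |grid| = 46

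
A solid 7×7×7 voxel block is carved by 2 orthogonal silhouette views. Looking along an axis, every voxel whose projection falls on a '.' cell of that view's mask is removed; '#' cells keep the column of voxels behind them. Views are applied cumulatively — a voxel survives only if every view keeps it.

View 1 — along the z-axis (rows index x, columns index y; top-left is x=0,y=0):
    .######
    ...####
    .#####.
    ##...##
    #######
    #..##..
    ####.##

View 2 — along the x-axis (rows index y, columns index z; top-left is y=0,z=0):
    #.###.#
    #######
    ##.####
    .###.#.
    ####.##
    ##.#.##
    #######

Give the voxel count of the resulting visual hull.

full grid |V| = 343
after view 1 [z-axis, 35 of 49 cells solid] → remaining = 245
after view 2 [x-axis, 40 of 49 cells solid] → remaining = 198

voxel count = 198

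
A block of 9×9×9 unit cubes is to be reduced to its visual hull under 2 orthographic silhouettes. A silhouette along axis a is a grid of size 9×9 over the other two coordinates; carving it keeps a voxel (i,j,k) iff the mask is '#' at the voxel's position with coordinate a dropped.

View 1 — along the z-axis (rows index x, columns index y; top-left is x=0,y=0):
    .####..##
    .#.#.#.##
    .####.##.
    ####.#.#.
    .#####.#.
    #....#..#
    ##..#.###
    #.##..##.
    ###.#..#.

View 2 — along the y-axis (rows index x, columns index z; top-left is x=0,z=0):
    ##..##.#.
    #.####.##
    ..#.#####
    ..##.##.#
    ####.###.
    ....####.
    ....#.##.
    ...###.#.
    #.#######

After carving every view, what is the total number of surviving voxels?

263 voxels

initial block: 9^3 = 729
[1] z-view keeps 48 columns → grid now 432
[2] y-view keeps 49 columns → grid now 263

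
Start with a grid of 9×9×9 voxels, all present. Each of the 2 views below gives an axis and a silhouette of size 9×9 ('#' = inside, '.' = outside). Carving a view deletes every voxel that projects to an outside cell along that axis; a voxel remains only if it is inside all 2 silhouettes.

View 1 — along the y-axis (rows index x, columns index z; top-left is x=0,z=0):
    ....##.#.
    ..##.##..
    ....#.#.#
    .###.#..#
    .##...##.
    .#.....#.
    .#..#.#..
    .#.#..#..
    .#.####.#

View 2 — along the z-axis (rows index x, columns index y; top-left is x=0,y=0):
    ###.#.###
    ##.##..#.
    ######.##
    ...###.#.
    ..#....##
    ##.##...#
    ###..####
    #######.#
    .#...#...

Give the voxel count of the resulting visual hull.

full grid |V| = 729
step 1: project along y, AND mask (33/81) → |grid| = 297
step 2: project along z, AND mask (49/81) → |grid| = 164

164 voxels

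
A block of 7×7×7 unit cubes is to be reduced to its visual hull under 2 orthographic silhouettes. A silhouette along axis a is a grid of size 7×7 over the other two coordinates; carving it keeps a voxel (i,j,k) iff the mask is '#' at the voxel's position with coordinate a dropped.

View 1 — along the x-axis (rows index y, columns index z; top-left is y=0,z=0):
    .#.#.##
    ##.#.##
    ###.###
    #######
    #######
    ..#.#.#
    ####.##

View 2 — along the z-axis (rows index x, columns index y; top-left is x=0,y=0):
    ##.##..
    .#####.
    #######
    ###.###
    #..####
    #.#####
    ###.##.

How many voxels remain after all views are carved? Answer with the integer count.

205 voxels

before carving: 343 voxels (7×7×7)
V1 x: intersect with YZ mask (38 set) -- 266 left
V2 z: intersect with XY mask (38 set) -- 205 left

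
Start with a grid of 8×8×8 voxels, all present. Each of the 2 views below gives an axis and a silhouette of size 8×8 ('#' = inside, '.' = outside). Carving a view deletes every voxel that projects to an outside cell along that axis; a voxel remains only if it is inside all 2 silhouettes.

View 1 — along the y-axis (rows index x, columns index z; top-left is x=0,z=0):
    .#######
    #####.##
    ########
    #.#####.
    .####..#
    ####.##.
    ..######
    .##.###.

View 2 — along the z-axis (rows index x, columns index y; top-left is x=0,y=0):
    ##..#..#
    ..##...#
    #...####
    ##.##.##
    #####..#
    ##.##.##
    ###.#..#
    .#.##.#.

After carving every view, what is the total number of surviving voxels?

before carving: 512 voxels (8×8×8)
step 1: project along y, AND mask (50/64) → |grid| = 400
step 2: project along z, AND mask (39/64) → |grid| = 241

241 voxels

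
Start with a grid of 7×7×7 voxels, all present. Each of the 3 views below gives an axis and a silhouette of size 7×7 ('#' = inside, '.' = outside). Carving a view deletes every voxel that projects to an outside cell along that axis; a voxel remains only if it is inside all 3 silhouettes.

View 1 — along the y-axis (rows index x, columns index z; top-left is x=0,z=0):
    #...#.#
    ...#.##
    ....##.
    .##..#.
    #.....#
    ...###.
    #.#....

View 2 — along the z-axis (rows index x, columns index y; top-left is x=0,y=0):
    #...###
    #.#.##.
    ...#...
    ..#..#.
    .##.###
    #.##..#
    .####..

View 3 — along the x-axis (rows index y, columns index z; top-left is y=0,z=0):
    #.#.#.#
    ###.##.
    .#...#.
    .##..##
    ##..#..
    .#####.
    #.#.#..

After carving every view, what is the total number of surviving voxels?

remaining voxels: 29

start: 7×7×7 = 343 voxels
[1] y-view keeps 18 columns → grid now 126
[2] z-view keeps 24 columns → grid now 62
[3] x-view keeps 26 columns → grid now 29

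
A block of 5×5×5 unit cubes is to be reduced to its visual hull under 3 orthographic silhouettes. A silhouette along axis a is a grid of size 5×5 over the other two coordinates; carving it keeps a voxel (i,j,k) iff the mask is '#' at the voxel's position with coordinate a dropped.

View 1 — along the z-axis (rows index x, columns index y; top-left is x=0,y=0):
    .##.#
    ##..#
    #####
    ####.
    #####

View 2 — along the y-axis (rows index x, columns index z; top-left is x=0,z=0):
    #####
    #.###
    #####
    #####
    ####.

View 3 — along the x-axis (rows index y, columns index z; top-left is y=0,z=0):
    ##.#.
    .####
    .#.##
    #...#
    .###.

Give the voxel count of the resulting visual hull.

start: 5×5×5 = 125 voxels
after view 1 [z-axis, 20 of 25 cells solid] → remaining = 100
after view 2 [y-axis, 23 of 25 cells solid] → remaining = 92
after view 3 [x-axis, 15 of 25 cells solid] → remaining = 56

|visual hull| = 56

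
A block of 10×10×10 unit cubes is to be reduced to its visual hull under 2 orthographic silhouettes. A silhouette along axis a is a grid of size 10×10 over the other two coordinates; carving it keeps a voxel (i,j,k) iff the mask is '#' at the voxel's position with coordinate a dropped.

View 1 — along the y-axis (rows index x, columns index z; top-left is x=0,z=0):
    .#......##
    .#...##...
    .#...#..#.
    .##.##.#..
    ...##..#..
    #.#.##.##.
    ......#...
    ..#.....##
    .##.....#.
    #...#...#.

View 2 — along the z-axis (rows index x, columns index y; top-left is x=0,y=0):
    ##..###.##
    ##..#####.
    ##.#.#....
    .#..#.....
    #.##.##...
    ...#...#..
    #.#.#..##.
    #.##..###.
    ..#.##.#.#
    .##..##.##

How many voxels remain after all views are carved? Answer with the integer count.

|visual hull| = 147

start: 10×10×10 = 1000 voxels
  1. axis=1 (XZ plane), |mask|=33  ⇒  voxels=330
  2. axis=2 (XY plane), |mask|=49  ⇒  voxels=147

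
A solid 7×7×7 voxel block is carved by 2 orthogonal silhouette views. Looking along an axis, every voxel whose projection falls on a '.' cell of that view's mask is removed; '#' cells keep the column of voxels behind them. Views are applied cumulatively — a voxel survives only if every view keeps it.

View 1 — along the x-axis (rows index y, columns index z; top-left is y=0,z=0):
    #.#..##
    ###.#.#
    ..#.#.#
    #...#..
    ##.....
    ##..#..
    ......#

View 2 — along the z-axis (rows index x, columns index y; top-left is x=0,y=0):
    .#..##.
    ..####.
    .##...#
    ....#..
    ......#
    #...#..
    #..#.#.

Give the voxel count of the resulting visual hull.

full grid |V| = 343
step 1: project along x, AND mask (20/49) → |grid| = 140
step 2: project along z, AND mask (17/49) → |grid| = 47

47 voxels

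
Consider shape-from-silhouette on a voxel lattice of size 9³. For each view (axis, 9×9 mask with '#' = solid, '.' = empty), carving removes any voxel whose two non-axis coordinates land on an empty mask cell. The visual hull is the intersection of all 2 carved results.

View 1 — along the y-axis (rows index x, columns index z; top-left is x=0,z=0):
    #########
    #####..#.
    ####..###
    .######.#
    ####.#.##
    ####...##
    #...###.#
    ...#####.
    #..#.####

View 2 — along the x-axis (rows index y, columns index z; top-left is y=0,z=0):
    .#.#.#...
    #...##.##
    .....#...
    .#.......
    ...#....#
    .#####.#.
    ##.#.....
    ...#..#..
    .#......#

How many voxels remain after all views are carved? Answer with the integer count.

start: 9×9×9 = 729 voxels
[1] y-view keeps 58 columns → grid now 522
[2] x-view keeps 25 columns → grid now 165

remaining voxels: 165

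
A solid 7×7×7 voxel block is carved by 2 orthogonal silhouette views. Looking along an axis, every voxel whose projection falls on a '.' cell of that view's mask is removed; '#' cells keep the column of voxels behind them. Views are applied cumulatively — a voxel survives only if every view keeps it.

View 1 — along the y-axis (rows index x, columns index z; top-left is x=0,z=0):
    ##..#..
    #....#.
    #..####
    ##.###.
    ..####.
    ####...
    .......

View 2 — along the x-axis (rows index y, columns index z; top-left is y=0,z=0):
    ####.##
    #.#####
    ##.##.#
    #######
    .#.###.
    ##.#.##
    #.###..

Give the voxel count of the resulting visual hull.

start: 7×7×7 = 343 voxels
step 1: project along y, AND mask (23/49) → |grid| = 161
step 2: project along x, AND mask (37/49) → |grid| = 126

voxel count = 126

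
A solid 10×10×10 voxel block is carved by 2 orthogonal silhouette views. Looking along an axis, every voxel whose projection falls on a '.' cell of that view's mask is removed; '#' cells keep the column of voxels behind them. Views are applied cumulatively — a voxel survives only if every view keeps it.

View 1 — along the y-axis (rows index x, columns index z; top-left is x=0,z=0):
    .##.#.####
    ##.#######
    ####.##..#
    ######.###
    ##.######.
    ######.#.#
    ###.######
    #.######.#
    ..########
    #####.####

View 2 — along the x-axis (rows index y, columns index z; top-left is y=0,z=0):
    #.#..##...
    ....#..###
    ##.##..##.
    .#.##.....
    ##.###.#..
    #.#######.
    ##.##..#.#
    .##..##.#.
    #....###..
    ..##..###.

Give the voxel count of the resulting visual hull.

voxel count = 418

initial block: 10^3 = 1000
after view 1 [y-axis, 82 of 100 cells solid] → remaining = 820
after view 2 [x-axis, 51 of 100 cells solid] → remaining = 418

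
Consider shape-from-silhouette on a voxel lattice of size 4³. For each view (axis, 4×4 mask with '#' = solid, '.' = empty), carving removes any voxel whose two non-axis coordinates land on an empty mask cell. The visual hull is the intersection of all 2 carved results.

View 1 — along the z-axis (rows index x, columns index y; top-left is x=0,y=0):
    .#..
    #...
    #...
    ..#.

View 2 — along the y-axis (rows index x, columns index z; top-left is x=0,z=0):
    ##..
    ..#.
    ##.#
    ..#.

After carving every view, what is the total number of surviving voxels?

voxel count = 7

start: 4×4×4 = 64 voxels
carve view 1 (along z, XY-mask fill 4/16): 16 voxels remain
carve view 2 (along y, XZ-mask fill 7/16): 7 voxels remain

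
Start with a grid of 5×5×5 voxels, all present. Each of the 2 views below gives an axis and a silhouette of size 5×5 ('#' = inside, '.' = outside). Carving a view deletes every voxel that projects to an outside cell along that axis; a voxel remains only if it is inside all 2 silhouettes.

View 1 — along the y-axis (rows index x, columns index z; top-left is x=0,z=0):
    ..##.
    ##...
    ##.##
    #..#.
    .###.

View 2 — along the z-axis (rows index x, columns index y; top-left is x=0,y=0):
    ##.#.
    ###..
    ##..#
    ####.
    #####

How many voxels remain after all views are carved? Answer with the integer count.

before carving: 125 voxels (5×5×5)
step 1: project along y, AND mask (13/25) → |grid| = 65
step 2: project along z, AND mask (18/25) → |grid| = 47

remaining voxels: 47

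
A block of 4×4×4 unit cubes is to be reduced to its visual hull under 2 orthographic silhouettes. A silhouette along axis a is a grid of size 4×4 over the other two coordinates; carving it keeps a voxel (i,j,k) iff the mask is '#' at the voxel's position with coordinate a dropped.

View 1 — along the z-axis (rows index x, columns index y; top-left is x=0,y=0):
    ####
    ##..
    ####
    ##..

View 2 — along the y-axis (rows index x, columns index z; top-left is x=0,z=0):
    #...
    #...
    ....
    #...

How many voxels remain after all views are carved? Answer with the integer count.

full grid |V| = 64
  1. axis=2 (XY plane), |mask|=12  ⇒  voxels=48
  2. axis=1 (XZ plane), |mask|=3  ⇒  voxels=8

8 voxels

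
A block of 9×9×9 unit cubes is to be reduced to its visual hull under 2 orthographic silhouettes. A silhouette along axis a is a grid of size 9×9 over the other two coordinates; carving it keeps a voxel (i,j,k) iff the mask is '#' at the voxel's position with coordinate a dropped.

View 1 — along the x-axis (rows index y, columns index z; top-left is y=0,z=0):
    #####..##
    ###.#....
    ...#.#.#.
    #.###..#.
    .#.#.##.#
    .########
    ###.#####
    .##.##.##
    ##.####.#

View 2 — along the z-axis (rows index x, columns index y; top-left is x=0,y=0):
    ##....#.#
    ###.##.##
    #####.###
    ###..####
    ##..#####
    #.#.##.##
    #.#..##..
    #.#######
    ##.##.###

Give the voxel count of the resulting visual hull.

|visual hull| = 352

before carving: 729 voxels (9×9×9)
step 1: project along x, AND mask (53/81) → |grid| = 477
step 2: project along z, AND mask (58/81) → |grid| = 352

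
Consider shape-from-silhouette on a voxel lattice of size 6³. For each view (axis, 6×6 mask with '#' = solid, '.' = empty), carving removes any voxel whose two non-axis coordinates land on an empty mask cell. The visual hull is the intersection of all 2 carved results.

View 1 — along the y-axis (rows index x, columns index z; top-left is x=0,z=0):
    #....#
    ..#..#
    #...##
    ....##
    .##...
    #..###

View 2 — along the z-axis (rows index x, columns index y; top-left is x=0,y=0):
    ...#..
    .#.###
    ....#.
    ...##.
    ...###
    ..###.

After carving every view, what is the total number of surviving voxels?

remaining voxels: 35

full grid |V| = 216
V1 y: intersect with XZ mask (15 set) -- 90 left
V2 z: intersect with XY mask (14 set) -- 35 left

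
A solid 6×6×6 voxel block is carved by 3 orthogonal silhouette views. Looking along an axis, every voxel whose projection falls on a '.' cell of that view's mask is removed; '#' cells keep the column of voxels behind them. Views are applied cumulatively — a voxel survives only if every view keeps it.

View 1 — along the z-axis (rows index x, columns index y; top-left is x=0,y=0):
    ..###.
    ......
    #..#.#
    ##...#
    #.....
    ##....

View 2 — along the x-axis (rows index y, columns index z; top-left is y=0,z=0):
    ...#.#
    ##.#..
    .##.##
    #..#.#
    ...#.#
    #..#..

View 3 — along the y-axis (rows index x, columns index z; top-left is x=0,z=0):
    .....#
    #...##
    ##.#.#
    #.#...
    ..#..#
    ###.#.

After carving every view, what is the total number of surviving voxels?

15 voxels

before carving: 216 voxels (6×6×6)
V1 z: intersect with XY mask (12 set) -- 72 left
V2 x: intersect with YZ mask (16 set) -- 30 left
V3 y: intersect with XZ mask (16 set) -- 15 left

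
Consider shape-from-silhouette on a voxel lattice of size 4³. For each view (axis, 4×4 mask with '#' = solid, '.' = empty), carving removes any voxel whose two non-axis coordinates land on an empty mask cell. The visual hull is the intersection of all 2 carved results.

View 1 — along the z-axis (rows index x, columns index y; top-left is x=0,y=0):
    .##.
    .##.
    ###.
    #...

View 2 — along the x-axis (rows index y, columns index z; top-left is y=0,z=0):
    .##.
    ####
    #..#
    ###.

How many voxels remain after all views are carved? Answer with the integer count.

initial block: 4^3 = 64
after view 1 [z-axis, 8 of 16 cells solid] → remaining = 32
after view 2 [x-axis, 11 of 16 cells solid] → remaining = 22

remaining voxels: 22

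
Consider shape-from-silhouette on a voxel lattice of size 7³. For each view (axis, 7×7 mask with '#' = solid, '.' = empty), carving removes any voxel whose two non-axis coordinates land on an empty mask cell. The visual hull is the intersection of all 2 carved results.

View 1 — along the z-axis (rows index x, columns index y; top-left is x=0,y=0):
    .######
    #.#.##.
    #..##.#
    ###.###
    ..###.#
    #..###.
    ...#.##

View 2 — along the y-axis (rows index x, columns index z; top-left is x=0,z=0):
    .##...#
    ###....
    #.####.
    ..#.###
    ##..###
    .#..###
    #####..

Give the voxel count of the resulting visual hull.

start: 7×7×7 = 343 voxels
carve view 1 (along z, XY-mask fill 31/49): 217 voxels remain
carve view 2 (along y, XZ-mask fill 29/49): 125 voxels remain

125 voxels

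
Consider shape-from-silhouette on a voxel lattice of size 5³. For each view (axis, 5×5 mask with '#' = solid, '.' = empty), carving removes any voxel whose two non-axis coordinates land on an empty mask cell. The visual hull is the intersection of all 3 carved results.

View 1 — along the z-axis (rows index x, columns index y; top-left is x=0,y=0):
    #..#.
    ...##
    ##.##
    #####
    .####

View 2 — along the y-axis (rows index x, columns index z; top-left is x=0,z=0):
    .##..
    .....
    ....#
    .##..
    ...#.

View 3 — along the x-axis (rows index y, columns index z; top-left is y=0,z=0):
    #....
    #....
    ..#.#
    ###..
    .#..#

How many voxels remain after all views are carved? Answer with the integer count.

remaining voxels: 7

start: 5×5×5 = 125 voxels
V1 z: intersect with XY mask (17 set) -- 85 left
V2 y: intersect with XZ mask (6 set) -- 22 left
V3 x: intersect with YZ mask (9 set) -- 7 left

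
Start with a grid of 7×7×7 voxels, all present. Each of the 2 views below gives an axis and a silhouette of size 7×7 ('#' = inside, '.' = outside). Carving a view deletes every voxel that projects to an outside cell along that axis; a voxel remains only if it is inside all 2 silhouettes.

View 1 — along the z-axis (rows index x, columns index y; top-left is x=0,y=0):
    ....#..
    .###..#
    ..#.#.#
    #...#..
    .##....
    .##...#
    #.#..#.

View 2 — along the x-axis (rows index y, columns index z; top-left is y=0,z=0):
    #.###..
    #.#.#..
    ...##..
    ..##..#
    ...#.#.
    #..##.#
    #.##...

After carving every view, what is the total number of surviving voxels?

voxel count = 49

before carving: 343 voxels (7×7×7)
carve view 1 (along z, XY-mask fill 18/49): 126 voxels remain
carve view 2 (along x, YZ-mask fill 21/49): 49 voxels remain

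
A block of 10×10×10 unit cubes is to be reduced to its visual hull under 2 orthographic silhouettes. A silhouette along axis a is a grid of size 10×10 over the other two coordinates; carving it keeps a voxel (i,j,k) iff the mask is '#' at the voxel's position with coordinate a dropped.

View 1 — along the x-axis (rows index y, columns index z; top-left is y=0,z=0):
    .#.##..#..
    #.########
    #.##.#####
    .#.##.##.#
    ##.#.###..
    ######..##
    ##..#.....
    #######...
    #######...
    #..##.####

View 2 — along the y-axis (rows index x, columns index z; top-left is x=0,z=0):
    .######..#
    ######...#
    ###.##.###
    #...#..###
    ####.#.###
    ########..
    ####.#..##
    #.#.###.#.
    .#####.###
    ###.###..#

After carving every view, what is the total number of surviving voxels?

full grid |V| = 1000
V1 x: intersect with YZ mask (65 set) -- 650 left
V2 y: intersect with XZ mask (71 set) -- 459 left

remaining voxels: 459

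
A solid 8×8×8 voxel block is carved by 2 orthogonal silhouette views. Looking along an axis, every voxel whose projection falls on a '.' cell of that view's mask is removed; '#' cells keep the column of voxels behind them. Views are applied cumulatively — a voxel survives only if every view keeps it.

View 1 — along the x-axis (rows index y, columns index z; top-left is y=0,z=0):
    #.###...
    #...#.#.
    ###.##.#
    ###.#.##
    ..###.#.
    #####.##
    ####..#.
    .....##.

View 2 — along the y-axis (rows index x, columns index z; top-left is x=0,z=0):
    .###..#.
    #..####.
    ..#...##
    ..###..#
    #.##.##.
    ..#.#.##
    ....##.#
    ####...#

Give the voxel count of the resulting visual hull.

before carving: 512 voxels (8×8×8)
step 1: project along x, AND mask (37/64) → |grid| = 296
step 2: project along y, AND mask (33/64) → |grid| = 157

remaining voxels: 157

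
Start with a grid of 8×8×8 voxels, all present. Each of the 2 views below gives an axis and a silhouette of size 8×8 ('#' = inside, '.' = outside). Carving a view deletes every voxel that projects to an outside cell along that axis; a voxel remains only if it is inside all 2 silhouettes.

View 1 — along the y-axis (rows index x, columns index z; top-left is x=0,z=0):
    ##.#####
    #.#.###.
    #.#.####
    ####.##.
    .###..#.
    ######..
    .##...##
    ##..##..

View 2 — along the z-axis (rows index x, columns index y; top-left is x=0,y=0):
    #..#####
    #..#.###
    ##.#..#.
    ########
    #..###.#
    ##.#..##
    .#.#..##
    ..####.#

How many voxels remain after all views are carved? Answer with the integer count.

initial block: 8^3 = 512
[1] y-view keeps 42 columns → grid now 336
[2] z-view keeps 42 columns → grid now 225

|visual hull| = 225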